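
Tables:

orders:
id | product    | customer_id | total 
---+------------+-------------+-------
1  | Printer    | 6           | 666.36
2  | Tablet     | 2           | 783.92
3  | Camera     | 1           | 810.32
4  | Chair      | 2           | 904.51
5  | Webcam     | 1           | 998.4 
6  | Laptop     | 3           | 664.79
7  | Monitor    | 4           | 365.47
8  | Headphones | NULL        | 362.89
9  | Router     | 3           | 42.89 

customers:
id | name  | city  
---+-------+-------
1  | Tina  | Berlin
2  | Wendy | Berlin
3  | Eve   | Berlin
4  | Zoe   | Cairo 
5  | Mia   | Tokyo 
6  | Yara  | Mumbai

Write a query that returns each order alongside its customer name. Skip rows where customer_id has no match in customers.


INNER JOIN keeps only orders rows whose customer_id matches an id in customers. Walk through each order:
  - order 1 (Printer): customer_id=6 -> matches Yara
  - order 2 (Tablet): customer_id=2 -> matches Wendy
  - order 3 (Camera): customer_id=1 -> matches Tina
  - order 4 (Chair): customer_id=2 -> matches Wendy
  - order 5 (Webcam): customer_id=1 -> matches Tina
  - order 6 (Laptop): customer_id=3 -> matches Eve
  - order 7 (Monitor): customer_id=4 -> matches Zoe
  - order 8 (Headphones): customer_id=NULL, no match -> dropped
  - order 9 (Router): customer_id=3 -> matches Eve
So 1 of 9 rows is dropped.

SQL:
SELECT a.product, b.name AS customer
FROM orders a
INNER JOIN customers b ON a.customer_id = b.id

Result:
product | customer
--------+---------
Printer | Yara    
Tablet  | Wendy   
Camera  | Tina    
Chair   | Wendy   
Webcam  | Tina    
Laptop  | Eve     
Monitor | Zoe     
Router  | Eve     


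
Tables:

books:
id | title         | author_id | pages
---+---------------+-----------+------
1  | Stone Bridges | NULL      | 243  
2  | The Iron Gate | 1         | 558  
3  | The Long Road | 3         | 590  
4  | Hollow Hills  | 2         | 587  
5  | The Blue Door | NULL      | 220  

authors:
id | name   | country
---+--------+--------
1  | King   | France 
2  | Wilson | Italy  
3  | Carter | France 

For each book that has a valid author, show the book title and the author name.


INNER JOIN keeps only books rows whose author_id matches an id in authors. Walk through each book:
  - book 1 (Stone Bridges): author_id=NULL, no match -> dropped
  - book 2 (The Iron Gate): author_id=1 -> matches King
  - book 3 (The Long Road): author_id=3 -> matches Carter
  - book 4 (Hollow Hills): author_id=2 -> matches Wilson
  - book 5 (The Blue Door): author_id=NULL, no match -> dropped
So 2 of 5 rows are dropped.

SQL:
SELECT a.title, b.name AS author
FROM books a
INNER JOIN authors b ON a.author_id = b.id

Result:
title         | author
--------------+-------
The Iron Gate | King  
The Long Road | Carter
Hollow Hills  | Wilson


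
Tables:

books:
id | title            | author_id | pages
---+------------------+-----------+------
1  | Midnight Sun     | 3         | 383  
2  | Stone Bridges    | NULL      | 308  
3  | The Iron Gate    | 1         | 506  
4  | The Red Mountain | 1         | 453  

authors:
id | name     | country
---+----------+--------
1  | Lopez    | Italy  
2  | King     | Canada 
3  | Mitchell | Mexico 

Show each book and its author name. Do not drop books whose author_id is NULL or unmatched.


LEFT JOIN keeps every row from books (the left table); where author_id has no match in authors, the author columns become NULL. Walk through each book:
  - book 1 (Midnight Sun): author_id=3 -> matches Mitchell
  - book 2 (Stone Bridges): author_id=NULL, no match -> kept with NULL
  - book 3 (The Iron Gate): author_id=1 -> matches Lopez
  - book 4 (The Red Mountain): author_id=1 -> matches Lopez
All 4 rows appear; 1 has NULL author.

SQL:
SELECT a.title, b.name AS author
FROM books a
LEFT JOIN authors b ON a.author_id = b.id

Result:
title            | author  
-----------------+---------
Midnight Sun     | Mitchell
Stone Bridges    | NULL    
The Iron Gate    | Lopez   
The Red Mountain | Lopez   


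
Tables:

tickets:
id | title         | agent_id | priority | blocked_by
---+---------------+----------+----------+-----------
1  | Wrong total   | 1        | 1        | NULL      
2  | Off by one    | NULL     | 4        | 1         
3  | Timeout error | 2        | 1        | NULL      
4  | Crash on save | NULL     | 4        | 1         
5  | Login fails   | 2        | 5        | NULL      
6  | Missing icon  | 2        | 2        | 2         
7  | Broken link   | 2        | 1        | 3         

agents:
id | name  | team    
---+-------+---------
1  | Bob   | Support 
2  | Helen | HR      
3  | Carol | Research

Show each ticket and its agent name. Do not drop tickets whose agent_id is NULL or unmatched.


LEFT JOIN keeps every row from tickets (the left table); where agent_id has no match in agents, the agent columns become NULL. Walk through each ticket:
  - ticket 1 (Wrong total): agent_id=1 -> matches Bob
  - ticket 2 (Off by one): agent_id=NULL, no match -> kept with NULL
  - ticket 3 (Timeout error): agent_id=2 -> matches Helen
  - ticket 4 (Crash on save): agent_id=NULL, no match -> kept with NULL
  - ticket 5 (Login fails): agent_id=2 -> matches Helen
  - ticket 6 (Missing icon): agent_id=2 -> matches Helen
  - ticket 7 (Broken link): agent_id=2 -> matches Helen
All 7 rows appear; 2 have NULL agent.

SQL:
SELECT a.title, b.name AS agent
FROM tickets a
LEFT JOIN agents b ON a.agent_id = b.id

Result:
title         | agent
--------------+------
Wrong total   | Bob  
Off by one    | NULL 
Timeout error | Helen
Crash on save | NULL 
Login fails   | Helen
Missing icon  | Helen
Broken link   | Helen


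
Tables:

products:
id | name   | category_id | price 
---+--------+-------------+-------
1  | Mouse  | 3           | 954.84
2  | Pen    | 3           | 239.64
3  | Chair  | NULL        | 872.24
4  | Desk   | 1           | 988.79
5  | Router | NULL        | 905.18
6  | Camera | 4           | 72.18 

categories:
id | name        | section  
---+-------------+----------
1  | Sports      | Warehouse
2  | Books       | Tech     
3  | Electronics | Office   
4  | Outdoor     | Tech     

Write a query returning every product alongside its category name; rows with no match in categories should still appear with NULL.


LEFT JOIN keeps every row from products (the left table); where category_id has no match in categories, the category columns become NULL. Walk through each product:
  - product 1 (Mouse): category_id=3 -> matches Electronics
  - product 2 (Pen): category_id=3 -> matches Electronics
  - product 3 (Chair): category_id=NULL, no match -> kept with NULL
  - product 4 (Desk): category_id=1 -> matches Sports
  - product 5 (Router): category_id=NULL, no match -> kept with NULL
  - product 6 (Camera): category_id=4 -> matches Outdoor
All 6 rows appear; 2 have NULL category.

SQL:
SELECT a.name, b.name AS category
FROM products a
LEFT JOIN categories b ON a.category_id = b.id

Result:
name   | category   
-------+------------
Mouse  | Electronics
Pen    | Electronics
Chair  | NULL       
Desk   | Sports     
Router | NULL       
Camera | Outdoor    


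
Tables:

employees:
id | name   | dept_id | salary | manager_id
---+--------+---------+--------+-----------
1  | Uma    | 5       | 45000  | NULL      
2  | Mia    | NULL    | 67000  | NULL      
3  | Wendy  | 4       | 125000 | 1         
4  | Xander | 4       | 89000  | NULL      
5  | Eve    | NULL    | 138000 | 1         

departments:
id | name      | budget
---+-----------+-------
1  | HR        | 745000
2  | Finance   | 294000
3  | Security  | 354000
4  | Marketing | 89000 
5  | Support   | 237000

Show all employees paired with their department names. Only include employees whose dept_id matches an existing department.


INNER JOIN keeps only employees rows whose dept_id matches an id in departments. Walk through each employee:
  - employee 1 (Uma): dept_id=5 -> matches Support
  - employee 2 (Mia): dept_id=NULL, no match -> dropped
  - employee 3 (Wendy): dept_id=4 -> matches Marketing
  - employee 4 (Xander): dept_id=4 -> matches Marketing
  - employee 5 (Eve): dept_id=NULL, no match -> dropped
So 2 of 5 rows are dropped.

SQL:
SELECT a.name, b.name AS department
FROM employees a
INNER JOIN departments b ON a.dept_id = b.id

Result:
name   | department
-------+-----------
Uma    | Support   
Wendy  | Marketing 
Xander | Marketing 


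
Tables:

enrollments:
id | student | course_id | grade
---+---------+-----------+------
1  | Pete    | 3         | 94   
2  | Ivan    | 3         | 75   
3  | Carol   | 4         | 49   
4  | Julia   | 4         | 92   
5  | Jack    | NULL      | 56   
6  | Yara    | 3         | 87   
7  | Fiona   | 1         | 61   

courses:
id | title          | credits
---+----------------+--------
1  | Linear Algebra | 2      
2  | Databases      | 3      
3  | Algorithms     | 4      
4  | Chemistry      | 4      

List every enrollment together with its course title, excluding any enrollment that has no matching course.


INNER JOIN keeps only enrollments rows whose course_id matches an id in courses. Walk through each enrollment:
  - enrollment 1 (Pete): course_id=3 -> matches Algorithms
  - enrollment 2 (Ivan): course_id=3 -> matches Algorithms
  - enrollment 3 (Carol): course_id=4 -> matches Chemistry
  - enrollment 4 (Julia): course_id=4 -> matches Chemistry
  - enrollment 5 (Jack): course_id=NULL, no match -> dropped
  - enrollment 6 (Yara): course_id=3 -> matches Algorithms
  - enrollment 7 (Fiona): course_id=1 -> matches Linear Algebra
So 1 of 7 rows is dropped.

SQL:
SELECT a.student, b.title AS course
FROM enrollments a
INNER JOIN courses b ON a.course_id = b.id

Result:
student | course        
--------+---------------
Pete    | Algorithms    
Ivan    | Algorithms    
Carol   | Chemistry     
Julia   | Chemistry     
Yara    | Algorithms    
Fiona   | Linear Algebra


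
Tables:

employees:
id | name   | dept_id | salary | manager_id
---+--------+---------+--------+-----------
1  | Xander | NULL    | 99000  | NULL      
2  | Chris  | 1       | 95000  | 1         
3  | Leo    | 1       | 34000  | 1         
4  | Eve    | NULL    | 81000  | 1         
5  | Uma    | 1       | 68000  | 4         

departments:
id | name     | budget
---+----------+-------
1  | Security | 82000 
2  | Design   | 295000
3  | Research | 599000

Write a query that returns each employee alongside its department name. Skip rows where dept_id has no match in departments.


INNER JOIN keeps only employees rows whose dept_id matches an id in departments. Walk through each employee:
  - employee 1 (Xander): dept_id=NULL, no match -> dropped
  - employee 2 (Chris): dept_id=1 -> matches Security
  - employee 3 (Leo): dept_id=1 -> matches Security
  - employee 4 (Eve): dept_id=NULL, no match -> dropped
  - employee 5 (Uma): dept_id=1 -> matches Security
So 2 of 5 rows are dropped.

SQL:
SELECT a.name, b.name AS department
FROM employees a
INNER JOIN departments b ON a.dept_id = b.id

Result:
name  | department
------+-----------
Chris | Security  
Leo   | Security  
Uma   | Security  


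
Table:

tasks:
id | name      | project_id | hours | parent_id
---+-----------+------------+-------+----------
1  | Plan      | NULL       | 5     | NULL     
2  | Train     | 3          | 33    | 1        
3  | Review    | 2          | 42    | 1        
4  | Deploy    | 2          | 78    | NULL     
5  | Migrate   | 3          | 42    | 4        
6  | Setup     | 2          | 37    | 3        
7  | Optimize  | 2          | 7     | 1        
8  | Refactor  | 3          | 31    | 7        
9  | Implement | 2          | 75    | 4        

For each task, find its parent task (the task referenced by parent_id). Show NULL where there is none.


This is a self-join: tasks is joined to a second copy of itself, matching each row's parent_id to another row's id. Use LEFT JOIN so rows with parent_id=NULL are kept.
  - task 1 (Plan): parent_id=NULL -> NULL
  - task 2 (Train): parent_id=1 -> Plan
  - task 3 (Review): parent_id=1 -> Plan
  - task 4 (Deploy): parent_id=NULL -> NULL
  - task 5 (Migrate): parent_id=4 -> Deploy
  - task 6 (Setup): parent_id=3 -> Review
  - task 7 (Optimize): parent_id=1 -> Plan
  - task 8 (Refactor): parent_id=7 -> Optimize
  - task 9 (Implement): parent_id=4 -> Deploy

SQL:
SELECT a.name AS item, b.name AS parent
FROM tasks a
LEFT JOIN tasks b ON a.parent_id = b.id

Result:
item      | parent  
----------+---------
Plan      | NULL    
Train     | Plan    
Review    | Plan    
Deploy    | NULL    
Migrate   | Deploy  
Setup     | Review  
Optimize  | Plan    
Refactor  | Optimize
Implement | Deploy  


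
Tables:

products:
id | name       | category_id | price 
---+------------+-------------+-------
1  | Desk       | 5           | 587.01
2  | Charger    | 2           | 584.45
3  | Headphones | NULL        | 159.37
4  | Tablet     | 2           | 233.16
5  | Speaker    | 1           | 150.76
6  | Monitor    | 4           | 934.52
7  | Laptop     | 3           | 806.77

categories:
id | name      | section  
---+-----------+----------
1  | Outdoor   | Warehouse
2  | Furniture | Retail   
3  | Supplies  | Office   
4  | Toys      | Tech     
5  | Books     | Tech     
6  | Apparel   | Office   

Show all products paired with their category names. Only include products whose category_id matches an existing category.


INNER JOIN keeps only products rows whose category_id matches an id in categories. Walk through each product:
  - product 1 (Desk): category_id=5 -> matches Books
  - product 2 (Charger): category_id=2 -> matches Furniture
  - product 3 (Headphones): category_id=NULL, no match -> dropped
  - product 4 (Tablet): category_id=2 -> matches Furniture
  - product 5 (Speaker): category_id=1 -> matches Outdoor
  - product 6 (Monitor): category_id=4 -> matches Toys
  - product 7 (Laptop): category_id=3 -> matches Supplies
So 1 of 7 rows is dropped.

SQL:
SELECT a.name, b.name AS category
FROM products a
INNER JOIN categories b ON a.category_id = b.id

Result:
name    | category 
--------+----------
Desk    | Books    
Charger | Furniture
Tablet  | Furniture
Speaker | Outdoor  
Monitor | Toys     
Laptop  | Supplies 


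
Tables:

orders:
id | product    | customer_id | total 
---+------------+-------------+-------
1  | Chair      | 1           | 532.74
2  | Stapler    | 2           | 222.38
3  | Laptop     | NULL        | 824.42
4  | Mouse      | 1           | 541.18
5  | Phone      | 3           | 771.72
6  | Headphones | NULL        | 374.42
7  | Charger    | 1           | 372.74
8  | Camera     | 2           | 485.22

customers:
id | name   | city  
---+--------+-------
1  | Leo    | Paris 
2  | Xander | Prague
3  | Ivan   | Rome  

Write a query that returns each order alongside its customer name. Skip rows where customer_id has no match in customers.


INNER JOIN keeps only orders rows whose customer_id matches an id in customers. Walk through each order:
  - order 1 (Chair): customer_id=1 -> matches Leo
  - order 2 (Stapler): customer_id=2 -> matches Xander
  - order 3 (Laptop): customer_id=NULL, no match -> dropped
  - order 4 (Mouse): customer_id=1 -> matches Leo
  - order 5 (Phone): customer_id=3 -> matches Ivan
  - order 6 (Headphones): customer_id=NULL, no match -> dropped
  - order 7 (Charger): customer_id=1 -> matches Leo
  - order 8 (Camera): customer_id=2 -> matches Xander
So 2 of 8 rows are dropped.

SQL:
SELECT a.product, b.name AS customer
FROM orders a
INNER JOIN customers b ON a.customer_id = b.id

Result:
product | customer
--------+---------
Chair   | Leo     
Stapler | Xander  
Mouse   | Leo     
Phone   | Ivan    
Charger | Leo     
Camera  | Xander  


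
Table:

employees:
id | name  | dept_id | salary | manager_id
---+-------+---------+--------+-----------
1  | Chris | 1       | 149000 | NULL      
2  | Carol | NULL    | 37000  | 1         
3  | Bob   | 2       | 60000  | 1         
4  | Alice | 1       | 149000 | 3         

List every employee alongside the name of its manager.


This is a self-join: employees is joined to a second copy of itself, matching each row's manager_id to another row's id. Use LEFT JOIN so rows with manager_id=NULL are kept.
  - employee 1 (Chris): manager_id=NULL -> NULL
  - employee 2 (Carol): manager_id=1 -> Chris
  - employee 3 (Bob): manager_id=1 -> Chris
  - employee 4 (Alice): manager_id=3 -> Bob

SQL:
SELECT a.name AS item, b.name AS manager
FROM employees a
LEFT JOIN employees b ON a.manager_id = b.id

Result:
item  | manager
------+--------
Chris | NULL   
Carol | Chris  
Bob   | Chris  
Alice | Bob    


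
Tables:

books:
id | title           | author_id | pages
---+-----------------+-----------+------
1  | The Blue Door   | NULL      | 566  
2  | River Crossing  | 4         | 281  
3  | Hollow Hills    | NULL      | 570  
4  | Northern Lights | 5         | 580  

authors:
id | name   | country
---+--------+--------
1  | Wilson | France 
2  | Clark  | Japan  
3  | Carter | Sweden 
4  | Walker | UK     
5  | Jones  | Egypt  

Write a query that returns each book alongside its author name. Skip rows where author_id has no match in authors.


INNER JOIN keeps only books rows whose author_id matches an id in authors. Walk through each book:
  - book 1 (The Blue Door): author_id=NULL, no match -> dropped
  - book 2 (River Crossing): author_id=4 -> matches Walker
  - book 3 (Hollow Hills): author_id=NULL, no match -> dropped
  - book 4 (Northern Lights): author_id=5 -> matches Jones
So 2 of 4 rows are dropped.

SQL:
SELECT a.title, b.name AS author
FROM books a
INNER JOIN authors b ON a.author_id = b.id

Result:
title           | author
----------------+-------
River Crossing  | Walker
Northern Lights | Jones 


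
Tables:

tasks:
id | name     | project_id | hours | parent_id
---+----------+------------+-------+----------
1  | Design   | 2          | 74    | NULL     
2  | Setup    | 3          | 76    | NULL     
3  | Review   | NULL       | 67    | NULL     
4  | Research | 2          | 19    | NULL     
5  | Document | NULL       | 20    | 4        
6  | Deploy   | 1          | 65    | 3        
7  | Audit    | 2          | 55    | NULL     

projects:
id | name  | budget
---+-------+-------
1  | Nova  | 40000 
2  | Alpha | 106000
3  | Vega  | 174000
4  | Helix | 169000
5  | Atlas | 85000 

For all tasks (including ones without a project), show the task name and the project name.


LEFT JOIN keeps every row from tasks (the left table); where project_id has no match in projects, the project columns become NULL. Walk through each task:
  - task 1 (Design): project_id=2 -> matches Alpha
  - task 2 (Setup): project_id=3 -> matches Vega
  - task 3 (Review): project_id=NULL, no match -> kept with NULL
  - task 4 (Research): project_id=2 -> matches Alpha
  - task 5 (Document): project_id=NULL, no match -> kept with NULL
  - task 6 (Deploy): project_id=1 -> matches Nova
  - task 7 (Audit): project_id=2 -> matches Alpha
All 7 rows appear; 2 have NULL project.

SQL:
SELECT a.name, b.name AS project
FROM tasks a
LEFT JOIN projects b ON a.project_id = b.id

Result:
name     | project
---------+--------
Design   | Alpha  
Setup    | Vega   
Review   | NULL   
Research | Alpha  
Document | NULL   
Deploy   | Nova   
Audit    | Alpha  


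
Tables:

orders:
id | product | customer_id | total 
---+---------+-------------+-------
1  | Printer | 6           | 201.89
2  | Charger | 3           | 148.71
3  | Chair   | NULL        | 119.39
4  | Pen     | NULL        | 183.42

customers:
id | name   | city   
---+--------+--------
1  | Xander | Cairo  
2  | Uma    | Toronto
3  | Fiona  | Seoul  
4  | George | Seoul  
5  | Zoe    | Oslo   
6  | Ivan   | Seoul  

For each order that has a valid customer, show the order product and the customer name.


INNER JOIN keeps only orders rows whose customer_id matches an id in customers. Walk through each order:
  - order 1 (Printer): customer_id=6 -> matches Ivan
  - order 2 (Charger): customer_id=3 -> matches Fiona
  - order 3 (Chair): customer_id=NULL, no match -> dropped
  - order 4 (Pen): customer_id=NULL, no match -> dropped
So 2 of 4 rows are dropped.

SQL:
SELECT a.product, b.name AS customer
FROM orders a
INNER JOIN customers b ON a.customer_id = b.id

Result:
product | customer
--------+---------
Printer | Ivan    
Charger | Fiona   


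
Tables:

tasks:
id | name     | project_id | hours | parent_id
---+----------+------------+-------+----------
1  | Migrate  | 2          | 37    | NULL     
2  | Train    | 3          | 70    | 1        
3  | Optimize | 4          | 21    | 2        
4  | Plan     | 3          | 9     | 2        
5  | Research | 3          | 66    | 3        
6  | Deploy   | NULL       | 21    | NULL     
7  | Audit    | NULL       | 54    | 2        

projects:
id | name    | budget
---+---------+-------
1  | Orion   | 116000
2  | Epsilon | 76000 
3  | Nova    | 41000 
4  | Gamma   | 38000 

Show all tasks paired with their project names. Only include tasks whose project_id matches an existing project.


INNER JOIN keeps only tasks rows whose project_id matches an id in projects. Walk through each task:
  - task 1 (Migrate): project_id=2 -> matches Epsilon
  - task 2 (Train): project_id=3 -> matches Nova
  - task 3 (Optimize): project_id=4 -> matches Gamma
  - task 4 (Plan): project_id=3 -> matches Nova
  - task 5 (Research): project_id=3 -> matches Nova
  - task 6 (Deploy): project_id=NULL, no match -> dropped
  - task 7 (Audit): project_id=NULL, no match -> dropped
So 2 of 7 rows are dropped.

SQL:
SELECT a.name, b.name AS project
FROM tasks a
INNER JOIN projects b ON a.project_id = b.id

Result:
name     | project
---------+--------
Migrate  | Epsilon
Train    | Nova   
Optimize | Gamma  
Plan     | Nova   
Research | Nova   


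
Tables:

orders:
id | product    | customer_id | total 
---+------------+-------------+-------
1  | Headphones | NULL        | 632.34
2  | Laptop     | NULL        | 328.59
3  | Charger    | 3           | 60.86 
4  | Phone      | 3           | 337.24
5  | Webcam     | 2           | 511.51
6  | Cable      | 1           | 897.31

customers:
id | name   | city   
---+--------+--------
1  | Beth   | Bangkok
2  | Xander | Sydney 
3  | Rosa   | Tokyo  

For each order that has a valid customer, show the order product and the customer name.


INNER JOIN keeps only orders rows whose customer_id matches an id in customers. Walk through each order:
  - order 1 (Headphones): customer_id=NULL, no match -> dropped
  - order 2 (Laptop): customer_id=NULL, no match -> dropped
  - order 3 (Charger): customer_id=3 -> matches Rosa
  - order 4 (Phone): customer_id=3 -> matches Rosa
  - order 5 (Webcam): customer_id=2 -> matches Xander
  - order 6 (Cable): customer_id=1 -> matches Beth
So 2 of 6 rows are dropped.

SQL:
SELECT a.product, b.name AS customer
FROM orders a
INNER JOIN customers b ON a.customer_id = b.id

Result:
product | customer
--------+---------
Charger | Rosa    
Phone   | Rosa    
Webcam  | Xander  
Cable   | Beth    


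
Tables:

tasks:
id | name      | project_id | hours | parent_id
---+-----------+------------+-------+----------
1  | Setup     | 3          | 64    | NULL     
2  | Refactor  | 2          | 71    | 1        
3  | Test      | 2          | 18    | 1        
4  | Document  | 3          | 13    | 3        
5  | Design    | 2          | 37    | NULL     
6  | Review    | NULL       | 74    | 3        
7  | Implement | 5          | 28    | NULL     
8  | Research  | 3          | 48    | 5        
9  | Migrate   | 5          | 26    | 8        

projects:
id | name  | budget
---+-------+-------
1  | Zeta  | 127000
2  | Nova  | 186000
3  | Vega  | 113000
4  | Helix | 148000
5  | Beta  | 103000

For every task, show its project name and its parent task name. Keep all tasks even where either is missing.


Two LEFT JOINs from the same base table tasks: one to projects via project_id, one to tasks itself via parent_id. Both are LEFT so every task is preserved.
Match against projects:
  - task 1 (Setup): project_id=3 -> matches Vega
  - task 2 (Refactor): project_id=2 -> matches Nova
  - task 3 (Test): project_id=2 -> matches Nova
  - task 4 (Document): project_id=3 -> matches Vega
  - task 5 (Design): project_id=2 -> matches Nova
  - task 6 (Review): project_id=NULL, no match -> kept with NULL
  - task 7 (Implement): project_id=5 -> matches Beta
  - task 8 (Research): project_id=3 -> matches Vega
  - task 9 (Migrate): project_id=5 -> matches Beta
Match against tasks (self):
  - task 1 (Setup): parent_id=NULL -> NULL
  - task 2 (Refactor): parent_id=1 -> Setup
  - task 3 (Test): parent_id=1 -> Setup
  - task 4 (Document): parent_id=3 -> Test
  - task 5 (Design): parent_id=NULL -> NULL
  - task 6 (Review): parent_id=3 -> Test
  - task 7 (Implement): parent_id=NULL -> NULL
  - task 8 (Research): parent_id=5 -> Design
  - task 9 (Migrate): parent_id=8 -> Research

SQL:
SELECT a.name, b.name AS project, c.name AS parent
FROM tasks a
LEFT JOIN projects b ON a.project_id = b.id
LEFT JOIN tasks c ON a.parent_id = c.id

Result:
name      | project | parent  
----------+---------+---------
Setup     | Vega    | NULL    
Refactor  | Nova    | Setup   
Test      | Nova    | Setup   
Document  | Vega    | Test    
Design    | Nova    | NULL    
Review    | NULL    | Test    
Implement | Beta    | NULL    
Research  | Vega    | Design  
Migrate   | Beta    | Research


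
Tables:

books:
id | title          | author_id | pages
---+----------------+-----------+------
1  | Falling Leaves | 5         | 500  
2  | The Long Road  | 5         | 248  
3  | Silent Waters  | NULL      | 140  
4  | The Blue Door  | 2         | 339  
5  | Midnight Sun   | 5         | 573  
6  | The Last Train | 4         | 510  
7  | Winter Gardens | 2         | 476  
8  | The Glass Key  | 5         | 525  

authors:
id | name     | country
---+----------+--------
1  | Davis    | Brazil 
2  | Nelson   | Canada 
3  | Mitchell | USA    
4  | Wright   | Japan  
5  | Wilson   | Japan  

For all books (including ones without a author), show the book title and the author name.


LEFT JOIN keeps every row from books (the left table); where author_id has no match in authors, the author columns become NULL. Walk through each book:
  - book 1 (Falling Leaves): author_id=5 -> matches Wilson
  - book 2 (The Long Road): author_id=5 -> matches Wilson
  - book 3 (Silent Waters): author_id=NULL, no match -> kept with NULL
  - book 4 (The Blue Door): author_id=2 -> matches Nelson
  - book 5 (Midnight Sun): author_id=5 -> matches Wilson
  - book 6 (The Last Train): author_id=4 -> matches Wright
  - book 7 (Winter Gardens): author_id=2 -> matches Nelson
  - book 8 (The Glass Key): author_id=5 -> matches Wilson
All 8 rows appear; 1 has NULL author.

SQL:
SELECT a.title, b.name AS author
FROM books a
LEFT JOIN authors b ON a.author_id = b.id

Result:
title          | author
---------------+-------
Falling Leaves | Wilson
The Long Road  | Wilson
Silent Waters  | NULL  
The Blue Door  | Nelson
Midnight Sun   | Wilson
The Last Train | Wright
Winter Gardens | Nelson
The Glass Key  | Wilson


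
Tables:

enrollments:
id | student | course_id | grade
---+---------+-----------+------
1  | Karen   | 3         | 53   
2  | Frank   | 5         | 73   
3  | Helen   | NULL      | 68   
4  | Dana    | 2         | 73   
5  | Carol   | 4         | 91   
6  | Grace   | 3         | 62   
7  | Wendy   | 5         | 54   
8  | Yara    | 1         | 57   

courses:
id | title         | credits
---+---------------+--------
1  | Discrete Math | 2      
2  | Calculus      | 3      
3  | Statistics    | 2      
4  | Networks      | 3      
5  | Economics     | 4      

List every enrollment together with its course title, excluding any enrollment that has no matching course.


INNER JOIN keeps only enrollments rows whose course_id matches an id in courses. Walk through each enrollment:
  - enrollment 1 (Karen): course_id=3 -> matches Statistics
  - enrollment 2 (Frank): course_id=5 -> matches Economics
  - enrollment 3 (Helen): course_id=NULL, no match -> dropped
  - enrollment 4 (Dana): course_id=2 -> matches Calculus
  - enrollment 5 (Carol): course_id=4 -> matches Networks
  - enrollment 6 (Grace): course_id=3 -> matches Statistics
  - enrollment 7 (Wendy): course_id=5 -> matches Economics
  - enrollment 8 (Yara): course_id=1 -> matches Discrete Math
So 1 of 8 rows is dropped.

SQL:
SELECT a.student, b.title AS course
FROM enrollments a
INNER JOIN courses b ON a.course_id = b.id

Result:
student | course       
--------+--------------
Karen   | Statistics   
Frank   | Economics    
Dana    | Calculus     
Carol   | Networks     
Grace   | Statistics   
Wendy   | Economics    
Yara    | Discrete Math


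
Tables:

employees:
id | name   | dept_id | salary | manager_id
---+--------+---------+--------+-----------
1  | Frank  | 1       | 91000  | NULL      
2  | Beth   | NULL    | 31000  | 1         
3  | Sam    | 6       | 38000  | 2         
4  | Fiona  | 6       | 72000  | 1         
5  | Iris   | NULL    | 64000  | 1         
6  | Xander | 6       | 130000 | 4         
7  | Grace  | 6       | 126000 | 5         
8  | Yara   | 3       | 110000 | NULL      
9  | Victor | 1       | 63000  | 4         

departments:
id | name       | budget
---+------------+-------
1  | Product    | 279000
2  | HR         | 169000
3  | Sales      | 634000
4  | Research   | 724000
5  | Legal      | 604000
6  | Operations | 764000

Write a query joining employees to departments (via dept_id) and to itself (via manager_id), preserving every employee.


Two LEFT JOINs from the same base table employees: one to departments via dept_id, one to employees itself via manager_id. Both are LEFT so every employee is preserved.
Match against departments:
  - employee 1 (Frank): dept_id=1 -> matches Product
  - employee 2 (Beth): dept_id=NULL, no match -> kept with NULL
  - employee 3 (Sam): dept_id=6 -> matches Operations
  - employee 4 (Fiona): dept_id=6 -> matches Operations
  - employee 5 (Iris): dept_id=NULL, no match -> kept with NULL
  - employee 6 (Xander): dept_id=6 -> matches Operations
  - employee 7 (Grace): dept_id=6 -> matches Operations
  - employee 8 (Yara): dept_id=3 -> matches Sales
  - employee 9 (Victor): dept_id=1 -> matches Product
Match against employees (self):
  - employee 1 (Frank): manager_id=NULL -> NULL
  - employee 2 (Beth): manager_id=1 -> Frank
  - employee 3 (Sam): manager_id=2 -> Beth
  - employee 4 (Fiona): manager_id=1 -> Frank
  - employee 5 (Iris): manager_id=1 -> Frank
  - employee 6 (Xander): manager_id=4 -> Fiona
  - employee 7 (Grace): manager_id=5 -> Iris
  - employee 8 (Yara): manager_id=NULL -> NULL
  - employee 9 (Victor): manager_id=4 -> Fiona

SQL:
SELECT a.name, b.name AS department, c.name AS manager
FROM employees a
LEFT JOIN departments b ON a.dept_id = b.id
LEFT JOIN employees c ON a.manager_id = c.id

Result:
name   | department | manager
-------+------------+--------
Frank  | Product    | NULL   
Beth   | NULL       | Frank  
Sam    | Operations | Beth   
Fiona  | Operations | Frank  
Iris   | NULL       | Frank  
Xander | Operations | Fiona  
Grace  | Operations | Iris   
Yara   | Sales      | NULL   
Victor | Product    | Fiona  


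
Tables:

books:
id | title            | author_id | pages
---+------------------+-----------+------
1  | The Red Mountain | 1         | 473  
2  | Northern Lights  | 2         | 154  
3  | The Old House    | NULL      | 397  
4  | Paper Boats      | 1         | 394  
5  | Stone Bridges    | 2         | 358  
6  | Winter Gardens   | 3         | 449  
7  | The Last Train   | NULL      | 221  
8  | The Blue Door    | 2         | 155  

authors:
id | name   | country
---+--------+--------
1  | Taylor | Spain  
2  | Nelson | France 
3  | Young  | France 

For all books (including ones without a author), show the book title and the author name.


LEFT JOIN keeps every row from books (the left table); where author_id has no match in authors, the author columns become NULL. Walk through each book:
  - book 1 (The Red Mountain): author_id=1 -> matches Taylor
  - book 2 (Northern Lights): author_id=2 -> matches Nelson
  - book 3 (The Old House): author_id=NULL, no match -> kept with NULL
  - book 4 (Paper Boats): author_id=1 -> matches Taylor
  - book 5 (Stone Bridges): author_id=2 -> matches Nelson
  - book 6 (Winter Gardens): author_id=3 -> matches Young
  - book 7 (The Last Train): author_id=NULL, no match -> kept with NULL
  - book 8 (The Blue Door): author_id=2 -> matches Nelson
All 8 rows appear; 2 have NULL author.

SQL:
SELECT a.title, b.name AS author
FROM books a
LEFT JOIN authors b ON a.author_id = b.id

Result:
title            | author
-----------------+-------
The Red Mountain | Taylor
Northern Lights  | Nelson
The Old House    | NULL  
Paper Boats      | Taylor
Stone Bridges    | Nelson
Winter Gardens   | Young 
The Last Train   | NULL  
The Blue Door    | Nelson


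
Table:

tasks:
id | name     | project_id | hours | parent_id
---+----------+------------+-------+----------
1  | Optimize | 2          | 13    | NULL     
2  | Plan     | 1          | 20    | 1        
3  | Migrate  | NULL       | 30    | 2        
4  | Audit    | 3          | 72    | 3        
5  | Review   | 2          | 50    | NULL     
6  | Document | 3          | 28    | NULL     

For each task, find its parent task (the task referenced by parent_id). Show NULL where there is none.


This is a self-join: tasks is joined to a second copy of itself, matching each row's parent_id to another row's id. Use LEFT JOIN so rows with parent_id=NULL are kept.
  - task 1 (Optimize): parent_id=NULL -> NULL
  - task 2 (Plan): parent_id=1 -> Optimize
  - task 3 (Migrate): parent_id=2 -> Plan
  - task 4 (Audit): parent_id=3 -> Migrate
  - task 5 (Review): parent_id=NULL -> NULL
  - task 6 (Document): parent_id=NULL -> NULL

SQL:
SELECT a.name AS item, b.name AS parent
FROM tasks a
LEFT JOIN tasks b ON a.parent_id = b.id

Result:
item     | parent  
---------+---------
Optimize | NULL    
Plan     | Optimize
Migrate  | Plan    
Audit    | Migrate 
Review   | NULL    
Document | NULL    


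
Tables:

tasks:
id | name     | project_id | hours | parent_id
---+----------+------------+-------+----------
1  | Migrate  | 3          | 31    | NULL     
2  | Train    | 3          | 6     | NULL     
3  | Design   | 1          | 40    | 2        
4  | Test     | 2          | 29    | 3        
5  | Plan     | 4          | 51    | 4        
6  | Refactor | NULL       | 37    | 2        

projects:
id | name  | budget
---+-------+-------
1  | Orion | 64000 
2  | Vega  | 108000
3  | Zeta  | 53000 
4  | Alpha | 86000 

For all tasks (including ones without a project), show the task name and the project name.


LEFT JOIN keeps every row from tasks (the left table); where project_id has no match in projects, the project columns become NULL. Walk through each task:
  - task 1 (Migrate): project_id=3 -> matches Zeta
  - task 2 (Train): project_id=3 -> matches Zeta
  - task 3 (Design): project_id=1 -> matches Orion
  - task 4 (Test): project_id=2 -> matches Vega
  - task 5 (Plan): project_id=4 -> matches Alpha
  - task 6 (Refactor): project_id=NULL, no match -> kept with NULL
All 6 rows appear; 1 has NULL project.

SQL:
SELECT a.name, b.name AS project
FROM tasks a
LEFT JOIN projects b ON a.project_id = b.id

Result:
name     | project
---------+--------
Migrate  | Zeta   
Train    | Zeta   
Design   | Orion  
Test     | Vega   
Plan     | Alpha  
Refactor | NULL   


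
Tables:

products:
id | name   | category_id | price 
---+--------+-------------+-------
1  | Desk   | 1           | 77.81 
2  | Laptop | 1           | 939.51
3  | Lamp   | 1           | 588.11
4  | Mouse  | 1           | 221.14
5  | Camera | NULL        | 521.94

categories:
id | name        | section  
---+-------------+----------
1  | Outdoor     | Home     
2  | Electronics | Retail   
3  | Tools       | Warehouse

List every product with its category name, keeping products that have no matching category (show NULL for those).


LEFT JOIN keeps every row from products (the left table); where category_id has no match in categories, the category columns become NULL. Walk through each product:
  - product 1 (Desk): category_id=1 -> matches Outdoor
  - product 2 (Laptop): category_id=1 -> matches Outdoor
  - product 3 (Lamp): category_id=1 -> matches Outdoor
  - product 4 (Mouse): category_id=1 -> matches Outdoor
  - product 5 (Camera): category_id=NULL, no match -> kept with NULL
All 5 rows appear; 1 has NULL category.

SQL:
SELECT a.name, b.name AS category
FROM products a
LEFT JOIN categories b ON a.category_id = b.id

Result:
name   | category
-------+---------
Desk   | Outdoor 
Laptop | Outdoor 
Lamp   | Outdoor 
Mouse  | Outdoor 
Camera | NULL    


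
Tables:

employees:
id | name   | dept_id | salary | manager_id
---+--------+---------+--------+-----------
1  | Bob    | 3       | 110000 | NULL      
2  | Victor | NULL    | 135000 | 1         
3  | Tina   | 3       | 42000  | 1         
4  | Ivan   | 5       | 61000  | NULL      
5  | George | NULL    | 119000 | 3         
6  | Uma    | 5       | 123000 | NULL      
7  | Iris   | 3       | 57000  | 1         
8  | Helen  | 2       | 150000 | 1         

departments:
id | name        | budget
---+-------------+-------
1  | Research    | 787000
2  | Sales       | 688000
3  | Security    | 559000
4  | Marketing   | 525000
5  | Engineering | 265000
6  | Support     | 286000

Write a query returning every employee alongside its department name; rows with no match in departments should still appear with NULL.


LEFT JOIN keeps every row from employees (the left table); where dept_id has no match in departments, the department columns become NULL. Walk through each employee:
  - employee 1 (Bob): dept_id=3 -> matches Security
  - employee 2 (Victor): dept_id=NULL, no match -> kept with NULL
  - employee 3 (Tina): dept_id=3 -> matches Security
  - employee 4 (Ivan): dept_id=5 -> matches Engineering
  - employee 5 (George): dept_id=NULL, no match -> kept with NULL
  - employee 6 (Uma): dept_id=5 -> matches Engineering
  - employee 7 (Iris): dept_id=3 -> matches Security
  - employee 8 (Helen): dept_id=2 -> matches Sales
All 8 rows appear; 2 have NULL department.

SQL:
SELECT a.name, b.name AS department
FROM employees a
LEFT JOIN departments b ON a.dept_id = b.id

Result:
name   | department 
-------+------------
Bob    | Security   
Victor | NULL       
Tina   | Security   
Ivan   | Engineering
George | NULL       
Uma    | Engineering
Iris   | Security   
Helen  | Sales      


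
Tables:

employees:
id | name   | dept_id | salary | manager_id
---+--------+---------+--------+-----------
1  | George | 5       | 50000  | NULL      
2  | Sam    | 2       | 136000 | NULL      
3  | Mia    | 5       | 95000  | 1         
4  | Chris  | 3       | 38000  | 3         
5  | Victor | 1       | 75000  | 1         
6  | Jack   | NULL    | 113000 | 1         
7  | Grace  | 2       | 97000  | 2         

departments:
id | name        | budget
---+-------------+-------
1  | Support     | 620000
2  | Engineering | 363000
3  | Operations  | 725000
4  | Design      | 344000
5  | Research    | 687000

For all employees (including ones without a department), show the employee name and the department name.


LEFT JOIN keeps every row from employees (the left table); where dept_id has no match in departments, the department columns become NULL. Walk through each employee:
  - employee 1 (George): dept_id=5 -> matches Research
  - employee 2 (Sam): dept_id=2 -> matches Engineering
  - employee 3 (Mia): dept_id=5 -> matches Research
  - employee 4 (Chris): dept_id=3 -> matches Operations
  - employee 5 (Victor): dept_id=1 -> matches Support
  - employee 6 (Jack): dept_id=NULL, no match -> kept with NULL
  - employee 7 (Grace): dept_id=2 -> matches Engineering
All 7 rows appear; 1 has NULL department.

SQL:
SELECT a.name, b.name AS department
FROM employees a
LEFT JOIN departments b ON a.dept_id = b.id

Result:
name   | department 
-------+------------
George | Research   
Sam    | Engineering
Mia    | Research   
Chris  | Operations 
Victor | Support    
Jack   | NULL       
Grace  | Engineering


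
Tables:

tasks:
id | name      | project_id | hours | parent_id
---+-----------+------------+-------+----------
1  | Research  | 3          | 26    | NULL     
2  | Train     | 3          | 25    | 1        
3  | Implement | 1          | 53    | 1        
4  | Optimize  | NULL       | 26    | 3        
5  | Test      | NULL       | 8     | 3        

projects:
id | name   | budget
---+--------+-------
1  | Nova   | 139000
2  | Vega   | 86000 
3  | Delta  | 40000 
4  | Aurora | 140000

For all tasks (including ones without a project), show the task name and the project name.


LEFT JOIN keeps every row from tasks (the left table); where project_id has no match in projects, the project columns become NULL. Walk through each task:
  - task 1 (Research): project_id=3 -> matches Delta
  - task 2 (Train): project_id=3 -> matches Delta
  - task 3 (Implement): project_id=1 -> matches Nova
  - task 4 (Optimize): project_id=NULL, no match -> kept with NULL
  - task 5 (Test): project_id=NULL, no match -> kept with NULL
All 5 rows appear; 2 have NULL project.

SQL:
SELECT a.name, b.name AS project
FROM tasks a
LEFT JOIN projects b ON a.project_id = b.id

Result:
name      | project
----------+--------
Research  | Delta  
Train     | Delta  
Implement | Nova   
Optimize  | NULL   
Test      | NULL   
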